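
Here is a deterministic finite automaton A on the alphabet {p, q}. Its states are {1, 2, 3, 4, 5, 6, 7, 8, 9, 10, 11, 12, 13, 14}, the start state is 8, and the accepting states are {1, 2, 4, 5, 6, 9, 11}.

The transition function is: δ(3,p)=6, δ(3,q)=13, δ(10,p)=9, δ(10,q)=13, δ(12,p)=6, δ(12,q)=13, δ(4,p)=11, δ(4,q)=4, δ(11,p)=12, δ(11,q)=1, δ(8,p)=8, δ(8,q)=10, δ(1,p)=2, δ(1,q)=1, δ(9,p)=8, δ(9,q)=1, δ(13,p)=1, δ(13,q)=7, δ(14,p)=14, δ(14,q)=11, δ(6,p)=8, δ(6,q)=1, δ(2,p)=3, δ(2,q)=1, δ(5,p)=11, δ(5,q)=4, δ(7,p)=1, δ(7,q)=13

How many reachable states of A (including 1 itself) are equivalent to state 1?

States {4,5,11,12,14} cannot be reached from the start state, so discard them.
Initial partition by acceptance: {1,2,6,9} | {3,7,8,10,13}.
On input p, block {1,2,6,9} splits into {2,6,9} and {1}.
Split {3,7,8,10,13} by δ(·,p) → {3,10} and {7,13} and {8}.
Refine {2,6,9} on symbol p: members go to different blocks, giving {6,9} and {2}.
Stable partition: {6,9} | {3,10} | {1} | {7,13} | {8} | {2} — 6 equivalence classes.
The equivalence class containing 1 is {1}, of size 1.

1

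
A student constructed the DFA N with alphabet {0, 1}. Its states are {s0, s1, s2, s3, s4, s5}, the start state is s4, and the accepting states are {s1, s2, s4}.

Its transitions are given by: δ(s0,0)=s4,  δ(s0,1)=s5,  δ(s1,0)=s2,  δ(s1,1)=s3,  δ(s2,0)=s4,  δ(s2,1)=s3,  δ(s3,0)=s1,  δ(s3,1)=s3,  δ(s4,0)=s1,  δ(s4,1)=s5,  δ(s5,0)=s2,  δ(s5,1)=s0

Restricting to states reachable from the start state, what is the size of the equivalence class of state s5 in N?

3

All states are reachable from the start state.
P0 = {s1,s2,s4} | {s0,s3,s5}.
Stable partition: {s1,s2,s4} | {s0,s3,s5} — 2 equivalence classes.
State s5 belongs to the block {s0,s3,s5}, which has 3 states.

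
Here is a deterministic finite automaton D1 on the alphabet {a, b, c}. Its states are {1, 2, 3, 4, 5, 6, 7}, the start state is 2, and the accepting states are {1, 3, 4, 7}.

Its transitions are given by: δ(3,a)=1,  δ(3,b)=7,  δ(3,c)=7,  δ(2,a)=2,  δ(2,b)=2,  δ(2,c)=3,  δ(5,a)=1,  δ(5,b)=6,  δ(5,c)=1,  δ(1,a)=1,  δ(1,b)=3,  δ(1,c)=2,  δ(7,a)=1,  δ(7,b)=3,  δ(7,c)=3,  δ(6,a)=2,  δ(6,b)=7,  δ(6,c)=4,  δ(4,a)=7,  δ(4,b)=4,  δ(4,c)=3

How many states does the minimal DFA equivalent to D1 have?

3

First remove the unreachable states {4,5,6}; 4 states remain.
Initial partition by acceptance: {1,3,7} | {2}.
On input c, block {1,3,7} splits into {3,7} and {1}.
No further refinement is possible. Final partition (3 blocks): {3,7} | {2} | {1}.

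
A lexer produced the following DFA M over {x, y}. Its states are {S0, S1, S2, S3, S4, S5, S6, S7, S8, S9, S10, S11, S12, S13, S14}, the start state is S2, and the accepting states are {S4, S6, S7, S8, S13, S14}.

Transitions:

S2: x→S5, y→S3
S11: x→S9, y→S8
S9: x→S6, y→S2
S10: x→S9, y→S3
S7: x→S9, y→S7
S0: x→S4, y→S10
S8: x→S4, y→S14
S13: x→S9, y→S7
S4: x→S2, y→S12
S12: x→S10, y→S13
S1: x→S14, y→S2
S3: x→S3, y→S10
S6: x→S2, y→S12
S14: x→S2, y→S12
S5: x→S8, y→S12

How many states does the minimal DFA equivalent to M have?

9

States {S0,S1,S11} cannot be reached from the start state, so discard them.
Start with accepting vs non-accepting: {S4,S6,S7,S8,S13,S14} | {S2,S3,S5,S9,S10,S12}.
On input x, block {S4,S6,S7,S8,S13,S14} splits into {S4,S6,S7,S13,S14} and {S8}.
On input y, block {S4,S6,S7,S13,S14} splits into {S4,S6,S14} and {S7,S13}.
Refine {S2,S3,S5,S9,S10,S12} on symbol x: members go to different blocks, giving {S2,S3,S10,S12} and {S5} and {S9}.
On input x, block {S2,S3,S10,S12} splits into {S3,S12} and {S2} and {S10}.
On input x, block {S3,S12} splits into {S3} and {S12}.
Stable partition: {S4,S6,S14} | {S3} | {S8} | {S7,S13} | {S5} | {S9} | {S2} | {S10} | {S12} — 9 equivalence classes.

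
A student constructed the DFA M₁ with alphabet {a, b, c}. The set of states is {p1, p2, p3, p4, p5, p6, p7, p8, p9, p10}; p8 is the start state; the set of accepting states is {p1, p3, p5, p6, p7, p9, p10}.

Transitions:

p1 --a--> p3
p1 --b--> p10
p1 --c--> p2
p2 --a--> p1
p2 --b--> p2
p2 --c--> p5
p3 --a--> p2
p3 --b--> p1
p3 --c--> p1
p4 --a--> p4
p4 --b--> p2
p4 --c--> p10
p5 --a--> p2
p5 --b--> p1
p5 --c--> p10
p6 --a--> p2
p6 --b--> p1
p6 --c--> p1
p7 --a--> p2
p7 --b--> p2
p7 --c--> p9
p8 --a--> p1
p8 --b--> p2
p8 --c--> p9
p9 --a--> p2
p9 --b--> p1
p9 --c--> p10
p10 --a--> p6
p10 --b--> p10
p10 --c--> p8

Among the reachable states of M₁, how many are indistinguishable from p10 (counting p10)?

2

First remove the unreachable states {p4,p7}; 8 states remain.
Initial partition by acceptance: {p1,p3,p5,p6,p9,p10} | {p2,p8}.
On input a, block {p1,p3,p5,p6,p9,p10} splits into {p3,p5,p6,p9} and {p1,p10}.
The partition is now stable with 3 blocks: {p3,p5,p6,p9} | {p2,p8} | {p1,p10}.
The equivalence class containing p10 is {p1,p10}, of size 2.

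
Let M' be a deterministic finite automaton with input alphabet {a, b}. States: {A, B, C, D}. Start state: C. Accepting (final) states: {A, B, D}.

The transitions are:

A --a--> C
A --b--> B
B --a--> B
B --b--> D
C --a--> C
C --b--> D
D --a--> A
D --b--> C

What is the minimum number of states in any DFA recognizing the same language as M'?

All states are reachable from the start state.
Start with accepting vs non-accepting: {A,B,D} | {C}.
Refine {A,B,D} on symbol a: members go to different blocks, giving {B,D} and {A}.
On input a, block {B,D} splits into {B} and {D}.
Stable partition: {B} | {C} | {A} | {D} — 4 equivalence classes.

4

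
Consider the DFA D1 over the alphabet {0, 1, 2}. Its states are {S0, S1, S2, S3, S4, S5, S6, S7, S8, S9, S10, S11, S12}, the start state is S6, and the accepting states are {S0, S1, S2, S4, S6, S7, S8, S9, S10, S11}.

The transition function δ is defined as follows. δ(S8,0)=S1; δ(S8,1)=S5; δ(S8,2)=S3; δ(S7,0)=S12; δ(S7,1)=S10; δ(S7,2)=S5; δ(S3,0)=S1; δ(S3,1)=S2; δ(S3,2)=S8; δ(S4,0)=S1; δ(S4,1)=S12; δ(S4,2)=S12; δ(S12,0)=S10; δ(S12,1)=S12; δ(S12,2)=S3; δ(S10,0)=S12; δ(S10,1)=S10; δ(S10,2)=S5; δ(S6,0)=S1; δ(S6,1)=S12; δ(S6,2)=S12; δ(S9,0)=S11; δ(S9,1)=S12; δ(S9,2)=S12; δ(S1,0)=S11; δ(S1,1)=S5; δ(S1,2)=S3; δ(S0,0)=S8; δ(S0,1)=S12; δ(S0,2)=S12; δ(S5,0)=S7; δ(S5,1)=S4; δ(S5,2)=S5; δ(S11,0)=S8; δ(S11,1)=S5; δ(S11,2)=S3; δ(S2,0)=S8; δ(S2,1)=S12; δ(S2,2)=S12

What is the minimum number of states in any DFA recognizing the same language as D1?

Reachable states from the start: {S1,S2,S3,S4,S5,S6,S7,S8,S10,S11,S12}. Unreachable: {S0,S9} — drop them.
P0 = {S1,S2,S4,S6,S7,S8,S10,S11} | {S3,S5,S12}.
Refine {S1,S2,S4,S6,S7,S8,S10,S11} on symbol 0: members go to different blocks, giving {S1,S2,S4,S6,S8,S11} and {S7,S10}.
Split {S3,S5,S12} by δ(·,0) → {S5,S12} and {S3}.
Split {S1,S2,S4,S6,S8,S11} by δ(·,2) → {S1,S8,S11} and {S2,S4,S6}.
On input 1, block {S5,S12} splits into {S5} and {S12}.
No further refinement is possible. Final partition (6 blocks): {S1,S8,S11} | {S5} | {S7,S10} | {S3} | {S2,S4,S6} | {S12}.

6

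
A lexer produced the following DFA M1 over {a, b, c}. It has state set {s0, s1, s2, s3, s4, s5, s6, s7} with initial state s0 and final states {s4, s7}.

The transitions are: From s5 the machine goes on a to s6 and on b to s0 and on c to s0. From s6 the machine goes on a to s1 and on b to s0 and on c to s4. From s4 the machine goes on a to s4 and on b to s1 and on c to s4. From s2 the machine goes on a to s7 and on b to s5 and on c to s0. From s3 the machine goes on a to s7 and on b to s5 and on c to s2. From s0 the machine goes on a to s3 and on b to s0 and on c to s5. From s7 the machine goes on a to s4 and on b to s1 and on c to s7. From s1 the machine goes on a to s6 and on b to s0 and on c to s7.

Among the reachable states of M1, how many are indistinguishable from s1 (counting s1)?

2

Start with accepting vs non-accepting: {s4,s7} | {s0,s1,s2,s3,s5,s6}.
On input a, block {s0,s1,s2,s3,s5,s6} splits into {s0,s1,s5,s6} and {s2,s3}.
Refine {s0,s1,s5,s6} on symbol a: members go to different blocks, giving {s1,s5,s6} and {s0}.
Split {s1,s5,s6} by δ(·,c) → {s1,s6} and {s5}.
On input c, block {s2,s3} splits into {s2} and {s3}.
The partition is now stable with 6 blocks: {s4,s7} | {s1,s6} | {s2} | {s0} | {s5} | {s3}.
The equivalence class containing s1 is {s1,s6}, of size 2.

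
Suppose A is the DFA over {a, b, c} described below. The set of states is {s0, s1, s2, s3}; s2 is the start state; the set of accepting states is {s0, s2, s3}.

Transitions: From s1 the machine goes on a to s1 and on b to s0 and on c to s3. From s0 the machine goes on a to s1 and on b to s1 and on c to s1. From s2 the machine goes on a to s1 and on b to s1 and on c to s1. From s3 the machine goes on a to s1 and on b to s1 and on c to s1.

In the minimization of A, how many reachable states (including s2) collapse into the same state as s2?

Every state is reachable, so we keep all 4.
Start with accepting vs non-accepting: {s0,s2,s3} | {s1}.
No further refinement is possible. Final partition (2 blocks): {s0,s2,s3} | {s1}.
State s2 belongs to the block {s0,s2,s3}, which has 3 states.

3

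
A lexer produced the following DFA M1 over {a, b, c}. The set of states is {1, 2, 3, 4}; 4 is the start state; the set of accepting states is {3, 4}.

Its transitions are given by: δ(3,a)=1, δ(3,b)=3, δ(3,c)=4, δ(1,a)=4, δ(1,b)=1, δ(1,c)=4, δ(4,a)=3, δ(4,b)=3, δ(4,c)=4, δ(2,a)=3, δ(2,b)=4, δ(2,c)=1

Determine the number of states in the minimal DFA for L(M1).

Reachable states from the start: {1,3,4}. Unreachable: {2} — drop them.
Start with accepting vs non-accepting: {3,4} | {1}.
On input a, block {3,4} splits into {3} and {4}.
Stable partition: {3} | {1} | {4} — 3 equivalence classes.

3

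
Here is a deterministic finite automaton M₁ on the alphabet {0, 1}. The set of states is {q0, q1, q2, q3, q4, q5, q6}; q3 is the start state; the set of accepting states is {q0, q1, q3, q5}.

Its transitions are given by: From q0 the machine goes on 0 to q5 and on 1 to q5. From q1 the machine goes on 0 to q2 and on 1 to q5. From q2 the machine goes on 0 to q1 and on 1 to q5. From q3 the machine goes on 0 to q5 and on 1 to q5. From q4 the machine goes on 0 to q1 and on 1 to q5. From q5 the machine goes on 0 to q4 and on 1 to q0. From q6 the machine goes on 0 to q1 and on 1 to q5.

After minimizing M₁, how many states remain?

Reachable states from the start: {q0,q1,q2,q3,q4,q5}. Unreachable: {q6} — drop them.
Initial partition by acceptance: {q0,q1,q3,q5} | {q2,q4}.
Split {q0,q1,q3,q5} by δ(·,0) → {q0,q3} and {q1,q5}.
On input 1, block {q1,q5} splits into {q1} and {q5}.
No further refinement is possible. Final partition (4 blocks): {q0,q3} | {q2,q4} | {q1} | {q5}.

4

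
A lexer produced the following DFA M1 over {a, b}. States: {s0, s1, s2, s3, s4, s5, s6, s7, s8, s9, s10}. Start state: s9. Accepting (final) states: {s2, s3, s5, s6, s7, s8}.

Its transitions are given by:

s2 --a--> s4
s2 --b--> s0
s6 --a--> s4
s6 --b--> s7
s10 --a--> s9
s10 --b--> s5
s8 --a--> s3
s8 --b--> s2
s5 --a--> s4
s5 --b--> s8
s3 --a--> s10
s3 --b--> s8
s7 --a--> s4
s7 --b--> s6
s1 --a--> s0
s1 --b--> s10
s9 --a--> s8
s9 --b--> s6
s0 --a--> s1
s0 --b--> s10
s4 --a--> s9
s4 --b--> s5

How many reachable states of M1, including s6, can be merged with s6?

All states are reachable from the start state.
Initial partition by acceptance: {s2,s3,s5,s6,s7,s8} | {s0,s1,s4,s9,s10}.
On input a, block {s2,s3,s5,s6,s7,s8} splits into {s2,s3,s5,s6,s7} and {s8}.
On input b, block {s2,s3,s5,s6,s7} splits into {s3,s5} and {s6,s7} and {s2}.
Split {s0,s1,s4,s9,s10} by δ(·,a) → {s0,s1,s4,s10} and {s9}.
Refine {s0,s1,s4,s10} on symbol a: members go to different blocks, giving {s0,s1} and {s4,s10}.
Stable partition: {s3,s5} | {s0,s1} | {s8} | {s6,s7} | {s2} | {s9} | {s4,s10} — 7 equivalence classes.
The equivalence class containing s6 is {s6,s7}, of size 2.

2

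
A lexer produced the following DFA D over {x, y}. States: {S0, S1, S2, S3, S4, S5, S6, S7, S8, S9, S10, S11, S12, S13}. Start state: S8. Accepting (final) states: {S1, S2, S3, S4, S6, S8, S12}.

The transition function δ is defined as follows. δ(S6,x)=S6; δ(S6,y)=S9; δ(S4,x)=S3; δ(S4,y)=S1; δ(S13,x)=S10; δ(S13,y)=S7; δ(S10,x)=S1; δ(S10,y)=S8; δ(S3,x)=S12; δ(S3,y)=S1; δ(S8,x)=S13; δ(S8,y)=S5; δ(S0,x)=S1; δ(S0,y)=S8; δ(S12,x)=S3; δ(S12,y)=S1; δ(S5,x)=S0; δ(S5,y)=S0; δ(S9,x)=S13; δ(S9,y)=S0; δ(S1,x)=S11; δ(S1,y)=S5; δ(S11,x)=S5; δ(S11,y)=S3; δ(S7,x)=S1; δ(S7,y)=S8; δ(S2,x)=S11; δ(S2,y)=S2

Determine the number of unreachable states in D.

4

No path from S8 leads to S2, S4, S6, S9; the other 10 states are all reachable.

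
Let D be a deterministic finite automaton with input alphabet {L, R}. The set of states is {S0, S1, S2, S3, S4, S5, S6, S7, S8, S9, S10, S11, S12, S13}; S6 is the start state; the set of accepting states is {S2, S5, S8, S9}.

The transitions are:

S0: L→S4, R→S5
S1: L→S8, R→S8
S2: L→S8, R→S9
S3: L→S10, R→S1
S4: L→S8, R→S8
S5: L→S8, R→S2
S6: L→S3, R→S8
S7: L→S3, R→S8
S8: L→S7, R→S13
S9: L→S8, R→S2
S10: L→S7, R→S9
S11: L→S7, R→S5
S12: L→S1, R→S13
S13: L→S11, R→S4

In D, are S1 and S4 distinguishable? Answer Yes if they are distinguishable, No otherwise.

No

First remove the unreachable states {S0,S12}; 12 states remain.
Initial partition by acceptance: {S2,S5,S8,S9} | {S1,S3,S4,S6,S7,S10,S11,S13}.
Refine {S2,S5,S8,S9} on symbol L: members go to different blocks, giving {S2,S5,S9} and {S8}.
Split {S1,S3,S4,S6,S7,S10,S11,S13} by δ(·,L) → {S3,S6,S7,S10,S11,S13} and {S1,S4}.
Split {S3,S6,S7,S10,S11,S13} by δ(·,R) → {S3,S13} and {S6,S7} and {S10,S11}.
No further refinement is possible. Final partition (6 blocks): {S2,S5,S9} | {S3,S13} | {S8} | {S1,S4} | {S6,S7} | {S10,S11}.
S1 and S4 lie in the same block of the stable partition, so they are equivalent — no string distinguishes them.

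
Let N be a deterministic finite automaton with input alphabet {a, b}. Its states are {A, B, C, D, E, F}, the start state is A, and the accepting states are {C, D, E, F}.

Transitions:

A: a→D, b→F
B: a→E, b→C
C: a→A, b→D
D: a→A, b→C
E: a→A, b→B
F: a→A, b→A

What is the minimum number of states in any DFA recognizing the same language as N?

3

First remove the unreachable states {B,E}; 4 states remain.
P0 = {C,D,F} | {A}.
Split {C,D,F} by δ(·,b) → {C,D} and {F}.
Stable partition: {C,D} | {A} | {F} — 3 equivalence classes.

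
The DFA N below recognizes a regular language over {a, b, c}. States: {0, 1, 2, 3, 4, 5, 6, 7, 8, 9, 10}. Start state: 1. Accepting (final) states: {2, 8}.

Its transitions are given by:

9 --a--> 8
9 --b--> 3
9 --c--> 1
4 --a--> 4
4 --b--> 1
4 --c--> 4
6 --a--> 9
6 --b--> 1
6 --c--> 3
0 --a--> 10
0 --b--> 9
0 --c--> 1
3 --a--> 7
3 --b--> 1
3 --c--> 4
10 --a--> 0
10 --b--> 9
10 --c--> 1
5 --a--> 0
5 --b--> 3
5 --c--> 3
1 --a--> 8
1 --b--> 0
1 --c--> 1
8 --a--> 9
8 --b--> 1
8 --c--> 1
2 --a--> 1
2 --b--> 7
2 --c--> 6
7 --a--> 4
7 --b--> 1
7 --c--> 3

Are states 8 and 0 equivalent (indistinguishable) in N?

States {2,5,6} cannot be reached from the start state, so discard them.
Start with accepting vs non-accepting: {8} | {0,1,3,4,7,9,10}.
Split {0,1,3,4,7,9,10} by δ(·,a) → {0,3,4,7,10} and {1,9}.
On input c, block {0,3,4,7,10} splits into {3,4,7} and {0,10}.
Refine {1,9} on symbol b: members go to different blocks, giving {1} and {9}.
No further refinement is possible. Final partition (5 blocks): {8} | {3,4,7} | {1} | {0,10} | {9}.
8 and 0 end up in different blocks, so they are distinguishable. For instance, the string 'ε' is accepted from only 8.

No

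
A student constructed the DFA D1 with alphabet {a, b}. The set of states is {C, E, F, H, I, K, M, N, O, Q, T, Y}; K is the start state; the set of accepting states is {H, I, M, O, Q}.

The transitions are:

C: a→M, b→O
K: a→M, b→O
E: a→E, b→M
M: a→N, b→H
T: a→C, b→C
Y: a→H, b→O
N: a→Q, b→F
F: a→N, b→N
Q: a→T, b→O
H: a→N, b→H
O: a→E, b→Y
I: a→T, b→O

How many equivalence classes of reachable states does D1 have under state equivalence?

Reachable states from the start: {C,E,F,H,K,M,N,O,Q,T,Y}. Unreachable: {I} — drop them.
Start with accepting vs non-accepting: {H,M,O,Q} | {C,E,F,K,N,T,Y}.
Refine {H,M,O,Q} on symbol b: members go to different blocks, giving {H,M,Q} and {O}.
Refine {H,M,Q} on symbol b: members go to different blocks, giving {H,M} and {Q}.
On input a, block {C,E,F,K,N,T,Y} splits into {E,F,T} and {C,K,Y} and {N}.
Split {E,F,T} by δ(·,a) → {E} and {F} and {T}.
Stable partition: {H,M} | {E} | {O} | {Q} | {C,K,Y} | {N} | {F} | {T} — 8 equivalence classes.

8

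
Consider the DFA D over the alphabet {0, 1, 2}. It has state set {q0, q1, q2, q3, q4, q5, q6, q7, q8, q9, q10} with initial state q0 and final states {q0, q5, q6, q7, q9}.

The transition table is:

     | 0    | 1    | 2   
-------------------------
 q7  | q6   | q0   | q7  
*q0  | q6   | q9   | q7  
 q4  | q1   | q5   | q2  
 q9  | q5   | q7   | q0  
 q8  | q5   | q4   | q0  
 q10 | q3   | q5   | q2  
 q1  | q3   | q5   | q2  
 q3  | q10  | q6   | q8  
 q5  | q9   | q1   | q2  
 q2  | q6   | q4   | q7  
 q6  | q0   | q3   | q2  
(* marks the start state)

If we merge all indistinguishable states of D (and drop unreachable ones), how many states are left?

4

All states are reachable from the start state.
Start with accepting vs non-accepting: {q0,q5,q6,q7,q9} | {q1,q2,q3,q4,q8,q10}.
Split {q0,q5,q6,q7,q9} by δ(·,1) → {q0,q7,q9} and {q5,q6}.
Split {q1,q2,q3,q4,q8,q10} by δ(·,0) → {q1,q3,q4,q10} and {q2,q8}.
Stable partition: {q0,q7,q9} | {q1,q3,q4,q10} | {q5,q6} | {q2,q8} — 4 equivalence classes.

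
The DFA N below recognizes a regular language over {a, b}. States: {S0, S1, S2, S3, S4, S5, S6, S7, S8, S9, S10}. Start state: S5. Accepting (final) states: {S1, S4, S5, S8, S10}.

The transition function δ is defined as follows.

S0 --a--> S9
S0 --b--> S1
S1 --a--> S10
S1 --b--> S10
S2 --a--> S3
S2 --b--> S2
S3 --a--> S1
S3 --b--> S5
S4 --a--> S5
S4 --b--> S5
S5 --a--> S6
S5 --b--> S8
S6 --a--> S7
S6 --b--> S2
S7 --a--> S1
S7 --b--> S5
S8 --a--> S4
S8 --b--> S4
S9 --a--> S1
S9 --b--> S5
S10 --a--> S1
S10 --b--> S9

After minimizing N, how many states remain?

First remove the unreachable states {S0}; 10 states remain.
Initial partition by acceptance: {S1,S4,S5,S8,S10} | {S2,S3,S6,S7,S9}.
On input a, block {S1,S4,S5,S8,S10} splits into {S1,S4,S8,S10} and {S5}.
On input a, block {S1,S4,S8,S10} splits into {S1,S8,S10} and {S4}.
Split {S1,S8,S10} by δ(·,a) → {S1,S10} and {S8}.
Refine {S1,S10} on symbol b: members go to different blocks, giving {S1} and {S10}.
Refine {S2,S3,S6,S7,S9} on symbol a: members go to different blocks, giving {S3,S7,S9} and {S2,S6}.
Stable partition: {S1} | {S3,S7,S9} | {S5} | {S4} | {S8} | {S10} | {S2,S6} — 7 equivalence classes.

7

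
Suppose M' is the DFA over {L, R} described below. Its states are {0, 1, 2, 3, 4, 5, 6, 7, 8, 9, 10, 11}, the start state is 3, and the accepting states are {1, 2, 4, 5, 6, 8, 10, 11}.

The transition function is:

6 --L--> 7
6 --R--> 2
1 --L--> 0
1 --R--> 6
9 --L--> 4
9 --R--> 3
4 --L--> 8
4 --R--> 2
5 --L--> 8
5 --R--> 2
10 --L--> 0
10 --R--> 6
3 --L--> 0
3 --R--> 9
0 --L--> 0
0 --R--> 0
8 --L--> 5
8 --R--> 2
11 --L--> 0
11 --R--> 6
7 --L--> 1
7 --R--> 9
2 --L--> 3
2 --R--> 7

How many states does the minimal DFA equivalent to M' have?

First remove the unreachable states {10,11}; 10 states remain.
P0 = {1,2,4,5,6,8} | {0,3,7,9}.
Split {1,2,4,5,6,8} by δ(·,L) → {1,2,6} and {4,5,8}.
Refine {1,2,6} on symbol R: members go to different blocks, giving {1,6} and {2}.
Split {1,6} by δ(·,R) → {1} and {6}.
Split {0,3,7,9} by δ(·,L) → {0,3} and {7} and {9}.
Split {0,3} by δ(·,R) → {0} and {3}.
The partition is now stable with 8 blocks: {1} | {0} | {4,5,8} | {2} | {6} | {7} | {9} | {3}.

8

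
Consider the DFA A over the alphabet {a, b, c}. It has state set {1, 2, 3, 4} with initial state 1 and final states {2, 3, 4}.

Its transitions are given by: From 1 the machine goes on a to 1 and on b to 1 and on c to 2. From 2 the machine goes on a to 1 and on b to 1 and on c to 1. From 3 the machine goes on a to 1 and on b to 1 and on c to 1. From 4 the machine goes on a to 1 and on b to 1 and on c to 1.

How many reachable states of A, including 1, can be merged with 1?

1

Reachable states from the start: {1,2}. Unreachable: {3,4} — drop them.
Start with accepting vs non-accepting: {2} | {1}.
No further refinement is possible. Final partition (2 blocks): {2} | {1}.
The equivalence class containing 1 is {1}, of size 1.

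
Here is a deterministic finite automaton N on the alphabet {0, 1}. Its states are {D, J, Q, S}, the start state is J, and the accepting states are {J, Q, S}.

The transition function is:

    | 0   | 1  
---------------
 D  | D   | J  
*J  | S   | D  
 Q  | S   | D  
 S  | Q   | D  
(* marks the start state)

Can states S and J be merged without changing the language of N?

Yes

All states are reachable from the start state.
Initial partition by acceptance: {J,Q,S} | {D}.
No further refinement is possible. Final partition (2 blocks): {J,Q,S} | {D}.
S and J lie in the same block of the stable partition, so they are equivalent — no string distinguishes them.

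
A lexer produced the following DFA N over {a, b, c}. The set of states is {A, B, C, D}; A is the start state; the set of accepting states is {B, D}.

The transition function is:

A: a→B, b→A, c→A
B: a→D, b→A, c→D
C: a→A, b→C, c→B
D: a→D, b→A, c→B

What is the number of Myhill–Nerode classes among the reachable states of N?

States {C} cannot be reached from the start state, so discard them.
Start with accepting vs non-accepting: {B,D} | {A}.
The partition is now stable with 2 blocks: {B,D} | {A}.

2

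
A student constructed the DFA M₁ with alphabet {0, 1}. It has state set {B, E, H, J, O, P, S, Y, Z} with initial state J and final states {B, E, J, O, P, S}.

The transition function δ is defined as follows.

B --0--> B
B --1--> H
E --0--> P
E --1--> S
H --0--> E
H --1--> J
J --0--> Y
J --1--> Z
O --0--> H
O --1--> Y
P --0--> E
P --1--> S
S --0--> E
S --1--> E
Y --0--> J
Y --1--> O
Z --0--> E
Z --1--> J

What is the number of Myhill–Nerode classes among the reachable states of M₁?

Reachable states from the start: {E,H,J,O,P,S,Y,Z}. Unreachable: {B} — drop them.
Initial partition by acceptance: {E,J,O,P,S} | {H,Y,Z}.
Refine {E,J,O,P,S} on symbol 0: members go to different blocks, giving {E,P,S} and {J,O}.
Split {H,Y,Z} by δ(·,0) → {H,Z} and {Y}.
Refine {J,O} on symbol 0: members go to different blocks, giving {J} and {O}.
The partition is now stable with 5 blocks: {E,P,S} | {H,Z} | {J} | {Y} | {O}.

5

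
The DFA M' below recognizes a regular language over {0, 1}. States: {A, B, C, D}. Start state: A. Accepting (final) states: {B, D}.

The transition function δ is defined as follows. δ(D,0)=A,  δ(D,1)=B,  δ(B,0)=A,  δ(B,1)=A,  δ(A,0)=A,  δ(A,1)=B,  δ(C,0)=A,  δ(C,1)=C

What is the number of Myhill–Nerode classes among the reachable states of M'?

Reachable states from the start: {A,B}. Unreachable: {C,D} — drop them.
Initial partition by acceptance: {B} | {A}.
No further refinement is possible. Final partition (2 blocks): {B} | {A}.

2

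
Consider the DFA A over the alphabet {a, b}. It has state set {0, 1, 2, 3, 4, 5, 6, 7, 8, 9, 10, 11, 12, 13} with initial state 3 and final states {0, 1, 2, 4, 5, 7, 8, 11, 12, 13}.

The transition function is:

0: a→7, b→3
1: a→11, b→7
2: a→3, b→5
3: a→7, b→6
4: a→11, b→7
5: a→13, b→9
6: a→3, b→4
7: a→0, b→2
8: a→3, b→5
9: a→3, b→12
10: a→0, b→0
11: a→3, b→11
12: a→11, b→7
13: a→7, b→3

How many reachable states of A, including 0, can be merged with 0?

States {1,8,10} cannot be reached from the start state, so discard them.
Start with accepting vs non-accepting: {0,2,4,5,7,11,12,13} | {3,6,9}.
Split {0,2,4,5,7,11,12,13} by δ(·,a) → {0,4,5,7,12,13} and {2,11}.
Split {0,4,5,7,12,13} by δ(·,a) → {0,5,7,13} and {4,12}.
On input b, block {0,5,7,13} splits into {0,5,13} and {7}.
Split {0,5,13} by δ(·,a) → {0,13} and {5}.
Refine {3,6,9} on symbol a: members go to different blocks, giving {6,9} and {3}.
Refine {2,11} on symbol b: members go to different blocks, giving {2} and {11}.
The partition is now stable with 8 blocks: {0,13} | {6,9} | {2} | {4,12} | {7} | {5} | {3} | {11}.
The equivalence class containing 0 is {0,13}, of size 2.

2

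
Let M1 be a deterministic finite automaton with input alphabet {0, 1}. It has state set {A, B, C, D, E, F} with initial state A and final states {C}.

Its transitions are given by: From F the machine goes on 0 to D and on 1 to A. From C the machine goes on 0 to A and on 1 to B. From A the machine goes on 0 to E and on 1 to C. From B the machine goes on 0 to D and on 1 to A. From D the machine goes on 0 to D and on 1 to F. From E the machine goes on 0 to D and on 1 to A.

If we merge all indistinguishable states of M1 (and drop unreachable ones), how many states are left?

4

Every state is reachable, so we keep all 6.
Start with accepting vs non-accepting: {C} | {A,B,D,E,F}.
Split {A,B,D,E,F} by δ(·,1) → {B,D,E,F} and {A}.
On input 1, block {B,D,E,F} splits into {B,E,F} and {D}.
The partition is now stable with 4 blocks: {C} | {B,E,F} | {A} | {D}.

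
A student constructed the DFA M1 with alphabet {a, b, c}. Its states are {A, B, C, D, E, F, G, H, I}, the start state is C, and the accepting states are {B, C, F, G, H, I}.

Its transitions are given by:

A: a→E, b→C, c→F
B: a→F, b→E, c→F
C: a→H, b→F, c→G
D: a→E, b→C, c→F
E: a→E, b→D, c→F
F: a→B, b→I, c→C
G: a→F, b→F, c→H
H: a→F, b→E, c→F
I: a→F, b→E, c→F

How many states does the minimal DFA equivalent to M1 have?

First remove the unreachable states {A}; 8 states remain.
P0 = {B,C,F,G,H,I} | {D,E}.
Split {B,C,F,G,H,I} by δ(·,b) → {B,H,I} and {C,F,G}.
On input b, block {D,E} splits into {D} and {E}.
On input a, block {C,F,G} splits into {C,F} and {G}.
On input b, block {C,F} splits into {C} and {F}.
No further refinement is possible. Final partition (6 blocks): {B,H,I} | {D} | {C} | {E} | {G} | {F}.

6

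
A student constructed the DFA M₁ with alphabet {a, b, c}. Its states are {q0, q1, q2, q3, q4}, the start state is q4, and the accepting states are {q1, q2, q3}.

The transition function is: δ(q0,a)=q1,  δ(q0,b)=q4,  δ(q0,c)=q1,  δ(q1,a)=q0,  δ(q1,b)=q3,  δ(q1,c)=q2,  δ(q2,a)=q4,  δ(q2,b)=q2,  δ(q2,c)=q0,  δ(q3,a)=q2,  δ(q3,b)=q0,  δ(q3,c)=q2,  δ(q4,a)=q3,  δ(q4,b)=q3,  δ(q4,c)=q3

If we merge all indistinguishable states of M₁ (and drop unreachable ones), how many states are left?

5

Initial partition by acceptance: {q1,q2,q3} | {q0,q4}.
On input a, block {q1,q2,q3} splits into {q1,q2} and {q3}.
Refine {q1,q2} on symbol b: members go to different blocks, giving {q1} and {q2}.
On input a, block {q0,q4} splits into {q0} and {q4}.
No further refinement is possible. Final partition (5 blocks): {q1} | {q0} | {q3} | {q2} | {q4}.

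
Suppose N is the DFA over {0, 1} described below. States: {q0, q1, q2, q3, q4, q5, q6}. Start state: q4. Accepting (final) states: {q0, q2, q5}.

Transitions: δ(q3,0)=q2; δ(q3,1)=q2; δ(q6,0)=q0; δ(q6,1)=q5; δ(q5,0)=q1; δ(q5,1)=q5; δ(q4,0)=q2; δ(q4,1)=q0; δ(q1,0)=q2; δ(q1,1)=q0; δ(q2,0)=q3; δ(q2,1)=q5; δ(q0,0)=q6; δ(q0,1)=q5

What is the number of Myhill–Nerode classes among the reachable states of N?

Every state is reachable, so we keep all 7.
Start with accepting vs non-accepting: {q0,q2,q5} | {q1,q3,q4,q6}.
Stable partition: {q0,q2,q5} | {q1,q3,q4,q6} — 2 equivalence classes.

2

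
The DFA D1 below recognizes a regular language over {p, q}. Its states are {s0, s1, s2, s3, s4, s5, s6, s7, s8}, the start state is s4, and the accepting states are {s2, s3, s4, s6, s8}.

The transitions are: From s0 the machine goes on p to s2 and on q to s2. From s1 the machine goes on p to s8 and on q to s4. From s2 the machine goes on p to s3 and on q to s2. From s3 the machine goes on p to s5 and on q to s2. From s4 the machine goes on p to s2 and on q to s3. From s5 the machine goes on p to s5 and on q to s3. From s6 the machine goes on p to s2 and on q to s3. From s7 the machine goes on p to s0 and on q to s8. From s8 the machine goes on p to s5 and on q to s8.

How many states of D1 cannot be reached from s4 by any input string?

5

BFS from s4 reaches {s2, s3, s4, s5}; the 5 state(s) s0, s1, s6, s7, s8 are never visited.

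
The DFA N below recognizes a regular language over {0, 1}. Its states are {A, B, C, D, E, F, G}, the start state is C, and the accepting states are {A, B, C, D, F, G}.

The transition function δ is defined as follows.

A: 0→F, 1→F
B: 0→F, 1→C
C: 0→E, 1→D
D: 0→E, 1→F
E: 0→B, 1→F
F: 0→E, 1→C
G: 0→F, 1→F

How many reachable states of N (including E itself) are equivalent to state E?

1

Reachable states from the start: {B,C,D,E,F}. Unreachable: {A,G} — drop them.
P0 = {B,C,D,F} | {E}.
Split {B,C,D,F} by δ(·,0) → {C,D,F} and {B}.
The partition is now stable with 3 blocks: {C,D,F} | {E} | {B}.
State E belongs to the block {E}, which has 1 states.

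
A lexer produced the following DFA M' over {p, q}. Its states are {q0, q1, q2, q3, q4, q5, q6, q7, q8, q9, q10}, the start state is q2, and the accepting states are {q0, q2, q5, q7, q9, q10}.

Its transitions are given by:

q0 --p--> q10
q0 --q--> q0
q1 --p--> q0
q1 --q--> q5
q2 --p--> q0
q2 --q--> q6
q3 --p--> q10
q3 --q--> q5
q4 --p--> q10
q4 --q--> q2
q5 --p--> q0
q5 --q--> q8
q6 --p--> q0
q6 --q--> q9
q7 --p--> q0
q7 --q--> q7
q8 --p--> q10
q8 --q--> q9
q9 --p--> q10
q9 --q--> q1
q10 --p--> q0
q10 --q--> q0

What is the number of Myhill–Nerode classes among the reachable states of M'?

3

States {q3,q4,q7} cannot be reached from the start state, so discard them.
Initial partition by acceptance: {q0,q2,q5,q9,q10} | {q1,q6,q8}.
Split {q0,q2,q5,q9,q10} by δ(·,q) → {q2,q5,q9} and {q0,q10}.
Stable partition: {q2,q5,q9} | {q1,q6,q8} | {q0,q10} — 3 equivalence classes.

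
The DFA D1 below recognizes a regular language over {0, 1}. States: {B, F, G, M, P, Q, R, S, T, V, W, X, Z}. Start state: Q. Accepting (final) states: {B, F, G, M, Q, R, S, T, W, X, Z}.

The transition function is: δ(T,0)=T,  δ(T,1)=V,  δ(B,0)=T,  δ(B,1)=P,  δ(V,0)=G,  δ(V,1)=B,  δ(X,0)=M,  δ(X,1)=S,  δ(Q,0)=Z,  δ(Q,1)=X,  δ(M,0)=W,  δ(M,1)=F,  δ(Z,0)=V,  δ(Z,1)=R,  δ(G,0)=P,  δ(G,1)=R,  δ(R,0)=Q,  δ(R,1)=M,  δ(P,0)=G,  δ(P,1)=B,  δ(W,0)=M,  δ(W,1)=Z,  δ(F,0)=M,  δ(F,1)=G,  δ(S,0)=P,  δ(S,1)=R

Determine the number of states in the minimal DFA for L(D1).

7

Every state is reachable, so we keep all 13.
Start with accepting vs non-accepting: {B,F,G,M,Q,R,S,T,W,X,Z} | {P,V}.
Split {B,F,G,M,Q,R,S,T,W,X,Z} by δ(·,0) → {B,F,M,Q,R,T,W,X} and {G,S,Z}.
Refine {B,F,M,Q,R,T,W,X} on symbol 0: members go to different blocks, giving {B,F,M,R,T,W,X} and {Q}.
Split {B,F,M,R,T,W,X} by δ(·,0) → {B,F,M,T,W,X} and {R}.
Refine {B,F,M,T,W,X} on symbol 1: members go to different blocks, giving {F,W,X} and {B,T} and {M}.
The partition is now stable with 7 blocks: {F,W,X} | {P,V} | {G,S,Z} | {Q} | {R} | {B,T} | {M}.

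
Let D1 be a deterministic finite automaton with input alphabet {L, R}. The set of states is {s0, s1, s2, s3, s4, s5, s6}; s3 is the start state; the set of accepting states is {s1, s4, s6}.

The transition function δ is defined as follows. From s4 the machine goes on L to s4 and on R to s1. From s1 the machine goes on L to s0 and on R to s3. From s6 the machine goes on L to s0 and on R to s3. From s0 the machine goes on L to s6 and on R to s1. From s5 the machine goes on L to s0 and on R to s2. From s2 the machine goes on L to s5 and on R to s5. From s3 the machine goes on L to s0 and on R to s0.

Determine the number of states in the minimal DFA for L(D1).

First remove the unreachable states {s2,s4,s5}; 4 states remain.
Start with accepting vs non-accepting: {s1,s6} | {s0,s3}.
Split {s0,s3} by δ(·,L) → {s0} and {s3}.
No further refinement is possible. Final partition (3 blocks): {s1,s6} | {s0} | {s3}.

3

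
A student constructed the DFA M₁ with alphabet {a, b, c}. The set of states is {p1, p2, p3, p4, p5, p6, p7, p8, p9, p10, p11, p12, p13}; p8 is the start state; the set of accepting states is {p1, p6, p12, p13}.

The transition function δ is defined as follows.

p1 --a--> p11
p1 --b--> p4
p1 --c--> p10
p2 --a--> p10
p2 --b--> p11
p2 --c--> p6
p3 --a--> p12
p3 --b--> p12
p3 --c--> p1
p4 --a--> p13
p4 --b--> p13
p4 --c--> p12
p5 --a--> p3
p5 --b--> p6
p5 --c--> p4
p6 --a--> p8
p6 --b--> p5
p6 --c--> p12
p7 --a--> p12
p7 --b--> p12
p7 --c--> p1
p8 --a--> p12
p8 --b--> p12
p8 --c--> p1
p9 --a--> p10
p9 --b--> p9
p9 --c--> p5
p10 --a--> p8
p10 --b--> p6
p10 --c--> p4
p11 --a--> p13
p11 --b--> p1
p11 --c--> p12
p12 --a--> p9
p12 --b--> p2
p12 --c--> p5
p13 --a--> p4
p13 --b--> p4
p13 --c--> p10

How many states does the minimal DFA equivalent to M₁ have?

8

Reachable states from the start: {p1,p2,p3,p4,p5,p6,p8,p9,p10,p11,p12,p13}. Unreachable: {p7} — drop them.
P0 = {p1,p6,p12,p13} | {p2,p3,p4,p5,p8,p9,p10,p11}.
Refine {p1,p6,p12,p13} on symbol c: members go to different blocks, giving {p1,p12,p13} and {p6}.
On input a, block {p2,p3,p4,p5,p8,p9,p10,p11} splits into {p2,p5,p9,p10} and {p3,p4,p8,p11}.
Split {p1,p12,p13} by δ(·,a) → {p1,p13} and {p12}.
On input a, block {p2,p5,p9,p10} splits into {p2,p9} and {p5,p10}.
Refine {p2,p9} on symbol b: members go to different blocks, giving {p2} and {p9}.
Refine {p3,p4,p8,p11} on symbol a: members go to different blocks, giving {p3,p8} and {p4,p11}.
No further refinement is possible. Final partition (8 blocks): {p1,p13} | {p2} | {p6} | {p3,p8} | {p12} | {p5,p10} | {p9} | {p4,p11}.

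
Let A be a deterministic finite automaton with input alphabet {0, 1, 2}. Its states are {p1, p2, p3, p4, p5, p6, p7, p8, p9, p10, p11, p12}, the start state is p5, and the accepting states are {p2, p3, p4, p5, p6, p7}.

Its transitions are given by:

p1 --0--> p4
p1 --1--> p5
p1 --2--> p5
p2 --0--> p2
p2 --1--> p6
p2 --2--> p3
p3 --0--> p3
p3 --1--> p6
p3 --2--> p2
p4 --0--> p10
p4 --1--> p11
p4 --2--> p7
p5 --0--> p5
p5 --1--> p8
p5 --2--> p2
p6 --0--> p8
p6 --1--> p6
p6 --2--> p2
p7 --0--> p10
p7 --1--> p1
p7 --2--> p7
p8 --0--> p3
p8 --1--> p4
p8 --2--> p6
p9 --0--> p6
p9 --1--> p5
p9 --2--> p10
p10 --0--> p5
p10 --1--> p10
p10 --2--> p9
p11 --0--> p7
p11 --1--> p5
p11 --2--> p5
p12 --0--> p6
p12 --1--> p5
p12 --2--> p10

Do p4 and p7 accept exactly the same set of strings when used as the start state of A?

Yes

States {p12} cannot be reached from the start state, so discard them.
Start with accepting vs non-accepting: {p2,p3,p4,p5,p6,p7} | {p1,p8,p9,p10,p11}.
Split {p2,p3,p4,p5,p6,p7} by δ(·,0) → {p2,p3,p5} and {p4,p6,p7}.
Refine {p2,p3,p5} on symbol 1: members go to different blocks, giving {p2,p3} and {p5}.
Split {p1,p8,p9,p10,p11} by δ(·,0) → {p1,p9,p11} and {p8} and {p10}.
Split {p1,p9,p11} by δ(·,2) → {p1,p11} and {p9}.
Refine {p4,p6,p7} on symbol 0: members go to different blocks, giving {p4,p7} and {p6}.
The partition is now stable with 8 blocks: {p2,p3} | {p1,p11} | {p4,p7} | {p5} | {p8} | {p10} | {p9} | {p6}.
p4 and p7 lie in the same block of the stable partition, so they are equivalent — no string distinguishes them.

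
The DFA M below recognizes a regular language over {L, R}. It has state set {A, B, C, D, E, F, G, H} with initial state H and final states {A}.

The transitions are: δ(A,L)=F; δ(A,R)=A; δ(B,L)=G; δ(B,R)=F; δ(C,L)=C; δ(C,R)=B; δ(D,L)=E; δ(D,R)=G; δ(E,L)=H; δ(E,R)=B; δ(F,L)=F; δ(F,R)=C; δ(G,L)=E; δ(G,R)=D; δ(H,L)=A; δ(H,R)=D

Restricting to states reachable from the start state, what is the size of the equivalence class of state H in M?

1

Every state is reachable, so we keep all 8.
Initial partition by acceptance: {A} | {B,C,D,E,F,G,H}.
On input L, block {B,C,D,E,F,G,H} splits into {B,C,D,E,F,G} and {H}.
On input L, block {B,C,D,E,F,G} splits into {B,C,D,F,G} and {E}.
On input L, block {B,C,D,F,G} splits into {B,C,F} and {D,G}.
Refine {B,C,F} on symbol L: members go to different blocks, giving {C,F} and {B}.
Split {C,F} by δ(·,R) → {C} and {F}.
Stable partition: {A} | {C} | {H} | {E} | {D,G} | {B} | {F} — 7 equivalence classes.
The equivalence class containing H is {H}, of size 1.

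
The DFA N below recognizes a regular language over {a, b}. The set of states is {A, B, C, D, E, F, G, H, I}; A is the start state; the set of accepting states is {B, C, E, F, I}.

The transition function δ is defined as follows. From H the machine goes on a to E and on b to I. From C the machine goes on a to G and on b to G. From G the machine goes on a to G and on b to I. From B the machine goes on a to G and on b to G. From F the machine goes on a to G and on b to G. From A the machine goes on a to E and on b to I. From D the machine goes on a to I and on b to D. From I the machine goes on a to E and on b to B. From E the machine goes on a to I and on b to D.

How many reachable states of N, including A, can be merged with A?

First remove the unreachable states {C,F,H}; 6 states remain.
P0 = {B,E,I} | {A,D,G}.
On input a, block {B,E,I} splits into {E,I} and {B}.
Split {E,I} by δ(·,b) → {E} and {I}.
On input a, block {A,D,G} splits into {A} and {D} and {G}.
No further refinement is possible. Final partition (6 blocks): {E} | {A} | {B} | {I} | {D} | {G}.
The equivalence class containing A is {A}, of size 1.

1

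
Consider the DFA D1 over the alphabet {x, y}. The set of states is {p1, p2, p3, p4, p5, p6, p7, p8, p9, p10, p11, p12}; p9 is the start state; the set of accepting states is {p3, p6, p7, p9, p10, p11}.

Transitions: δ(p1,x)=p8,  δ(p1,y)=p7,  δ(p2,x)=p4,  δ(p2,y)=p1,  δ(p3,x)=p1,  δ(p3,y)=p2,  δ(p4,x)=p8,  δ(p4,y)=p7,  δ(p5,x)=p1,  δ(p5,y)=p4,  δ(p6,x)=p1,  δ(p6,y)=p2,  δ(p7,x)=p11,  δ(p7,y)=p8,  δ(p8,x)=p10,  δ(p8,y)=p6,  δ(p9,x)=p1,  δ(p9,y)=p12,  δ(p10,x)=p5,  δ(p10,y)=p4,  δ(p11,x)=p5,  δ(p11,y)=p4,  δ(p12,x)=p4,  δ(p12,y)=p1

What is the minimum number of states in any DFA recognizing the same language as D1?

First remove the unreachable states {p3}; 11 states remain.
Start with accepting vs non-accepting: {p6,p7,p9,p10,p11} | {p1,p2,p4,p5,p8,p12}.
Split {p6,p7,p9,p10,p11} by δ(·,x) → {p6,p9,p10,p11} and {p7}.
Refine {p1,p2,p4,p5,p8,p12} on symbol x: members go to different blocks, giving {p1,p2,p4,p5,p12} and {p8}.
Refine {p1,p2,p4,p5,p12} on symbol x: members go to different blocks, giving {p2,p5,p12} and {p1,p4}.
On input x, block {p6,p9,p10,p11} splits into {p6,p9} and {p10,p11}.
No further refinement is possible. Final partition (6 blocks): {p6,p9} | {p2,p5,p12} | {p7} | {p8} | {p1,p4} | {p10,p11}.

6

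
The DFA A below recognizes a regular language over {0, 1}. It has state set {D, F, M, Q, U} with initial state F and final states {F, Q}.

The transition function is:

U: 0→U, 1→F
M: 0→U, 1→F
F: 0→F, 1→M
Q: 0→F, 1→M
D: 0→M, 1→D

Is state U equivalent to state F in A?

Reachable states from the start: {F,M,U}. Unreachable: {D,Q} — drop them.
Start with accepting vs non-accepting: {F} | {M,U}.
The partition is now stable with 2 blocks: {F} | {M,U}.
U and F end up in different blocks, so they are distinguishable. For instance, the string 'ε' is accepted from only F.

No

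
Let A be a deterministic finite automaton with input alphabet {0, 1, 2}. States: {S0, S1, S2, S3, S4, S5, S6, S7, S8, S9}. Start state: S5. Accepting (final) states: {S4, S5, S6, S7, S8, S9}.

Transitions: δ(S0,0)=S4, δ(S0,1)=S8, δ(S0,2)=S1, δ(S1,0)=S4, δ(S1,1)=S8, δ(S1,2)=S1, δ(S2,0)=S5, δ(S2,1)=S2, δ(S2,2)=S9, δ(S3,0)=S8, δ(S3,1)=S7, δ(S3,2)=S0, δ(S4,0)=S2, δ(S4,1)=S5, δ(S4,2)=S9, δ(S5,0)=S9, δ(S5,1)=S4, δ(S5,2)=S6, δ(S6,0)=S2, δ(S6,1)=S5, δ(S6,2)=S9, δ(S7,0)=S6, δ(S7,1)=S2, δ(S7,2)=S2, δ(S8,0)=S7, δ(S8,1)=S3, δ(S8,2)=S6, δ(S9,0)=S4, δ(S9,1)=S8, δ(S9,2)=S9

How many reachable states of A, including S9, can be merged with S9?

1

All states are reachable from the start state.
P0 = {S4,S5,S6,S7,S8,S9} | {S0,S1,S2,S3}.
Refine {S4,S5,S6,S7,S8,S9} on symbol 0: members go to different blocks, giving {S5,S7,S8,S9} and {S4,S6}.
Refine {S5,S7,S8,S9} on symbol 0: members go to different blocks, giving {S5,S8} and {S7,S9}.
On input 1, block {S5,S8} splits into {S5} and {S8}.
Split {S0,S1,S2,S3} by δ(·,0) → {S0,S1} and {S2} and {S3}.
Refine {S7,S9} on symbol 1: members go to different blocks, giving {S7} and {S9}.
Stable partition: {S5} | {S0,S1} | {S4,S6} | {S7} | {S8} | {S2} | {S3} | {S9} — 8 equivalence classes.
State S9 belongs to the block {S9}, which has 1 states.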